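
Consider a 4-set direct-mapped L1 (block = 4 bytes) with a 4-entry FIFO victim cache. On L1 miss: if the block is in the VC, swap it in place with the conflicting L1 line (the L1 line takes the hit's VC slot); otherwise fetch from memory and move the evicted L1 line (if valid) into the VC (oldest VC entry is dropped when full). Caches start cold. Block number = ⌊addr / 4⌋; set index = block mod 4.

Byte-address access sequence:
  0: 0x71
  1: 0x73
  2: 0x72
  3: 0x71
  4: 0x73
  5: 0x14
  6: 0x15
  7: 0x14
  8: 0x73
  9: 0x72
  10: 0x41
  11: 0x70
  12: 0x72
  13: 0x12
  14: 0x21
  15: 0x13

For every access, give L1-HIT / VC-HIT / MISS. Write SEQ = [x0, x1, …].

SEQ = [MISS, L1-HIT, L1-HIT, L1-HIT, L1-HIT, MISS, L1-HIT, L1-HIT, L1-HIT, L1-HIT, MISS, VC-HIT, L1-HIT, MISS, MISS, VC-HIT]

0: 0x71 (blk 28, set 0) → MISS  vc=[]
1: 0x73 (blk 28, set 0) → L1-HIT  vc=[]
2: 0x72 (blk 28, set 0) → L1-HIT  vc=[]
3: 0x71 (blk 28, set 0) → L1-HIT  vc=[]
4: 0x73 (blk 28, set 0) → L1-HIT  vc=[]
5: 0x14 (blk 5, set 1) → MISS  vc=[]
6: 0x15 (blk 5, set 1) → L1-HIT  vc=[]
7: 0x14 (blk 5, set 1) → L1-HIT  vc=[]
8: 0x73 (blk 28, set 0) → L1-HIT  vc=[]
9: 0x72 (blk 28, set 0) → L1-HIT  vc=[]
10: 0x41 (blk 16, set 0) → MISS  vc=[28]
11: 0x70 (blk 28, set 0) → VC-HIT  vc=[16]
12: 0x72 (blk 28, set 0) → L1-HIT  vc=[16]
13: 0x12 (blk 4, set 0) → MISS  vc=[16, 28]
14: 0x21 (blk 8, set 0) → MISS  vc=[16, 28, 4]
15: 0x13 (blk 4, set 0) → VC-HIT  vc=[16, 28, 8]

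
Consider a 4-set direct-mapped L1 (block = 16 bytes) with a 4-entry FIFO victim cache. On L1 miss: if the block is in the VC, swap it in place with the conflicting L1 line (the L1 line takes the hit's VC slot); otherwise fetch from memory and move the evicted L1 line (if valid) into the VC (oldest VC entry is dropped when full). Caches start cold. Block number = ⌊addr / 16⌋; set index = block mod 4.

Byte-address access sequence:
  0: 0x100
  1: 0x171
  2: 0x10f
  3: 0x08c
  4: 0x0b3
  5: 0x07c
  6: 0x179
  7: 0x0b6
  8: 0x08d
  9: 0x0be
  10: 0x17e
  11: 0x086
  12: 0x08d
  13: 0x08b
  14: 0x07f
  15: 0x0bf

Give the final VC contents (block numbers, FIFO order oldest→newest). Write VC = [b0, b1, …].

0: 0x100 (blk 16, set 0) → MISS  vc=[]
1: 0x171 (blk 23, set 3) → MISS  vc=[]
2: 0x10f (blk 16, set 0) → L1-HIT  vc=[]
3: 0x8c (blk 8, set 0) → MISS  vc=[16]
4: 0xb3 (blk 11, set 3) → MISS  vc=[16, 23]
5: 0x7c (blk 7, set 3) → MISS  vc=[16, 23, 11]
6: 0x179 (blk 23, set 3) → VC-HIT  vc=[16, 7, 11]
7: 0xb6 (blk 11, set 3) → VC-HIT  vc=[16, 7, 23]
8: 0x8d (blk 8, set 0) → L1-HIT  vc=[16, 7, 23]
9: 0xbe (blk 11, set 3) → L1-HIT  vc=[16, 7, 23]
10: 0x17e (blk 23, set 3) → VC-HIT  vc=[16, 7, 11]
11: 0x86 (blk 8, set 0) → L1-HIT  vc=[16, 7, 11]
12: 0x8d (blk 8, set 0) → L1-HIT  vc=[16, 7, 11]
13: 0x8b (blk 8, set 0) → L1-HIT  vc=[16, 7, 11]
14: 0x7f (blk 7, set 3) → VC-HIT  vc=[16, 23, 11]
15: 0xbf (blk 11, set 3) → VC-HIT  vc=[16, 23, 7]

VC = [16, 23, 7]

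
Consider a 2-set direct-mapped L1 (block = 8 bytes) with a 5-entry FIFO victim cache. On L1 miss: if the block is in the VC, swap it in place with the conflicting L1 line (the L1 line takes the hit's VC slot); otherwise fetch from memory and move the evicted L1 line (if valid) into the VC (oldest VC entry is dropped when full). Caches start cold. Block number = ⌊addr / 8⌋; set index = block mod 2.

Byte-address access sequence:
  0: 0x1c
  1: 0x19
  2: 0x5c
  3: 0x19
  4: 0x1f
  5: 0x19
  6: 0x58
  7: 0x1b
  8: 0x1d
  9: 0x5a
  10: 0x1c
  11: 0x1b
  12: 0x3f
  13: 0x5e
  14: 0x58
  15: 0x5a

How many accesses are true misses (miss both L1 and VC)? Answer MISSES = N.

0: 0x1c (blk 3, set 1) → MISS  vc=[]
1: 0x19 (blk 3, set 1) → L1-HIT  vc=[]
2: 0x5c (blk 11, set 1) → MISS  vc=[3]
3: 0x19 (blk 3, set 1) → VC-HIT  vc=[11]
4: 0x1f (blk 3, set 1) → L1-HIT  vc=[11]
5: 0x19 (blk 3, set 1) → L1-HIT  vc=[11]
6: 0x58 (blk 11, set 1) → VC-HIT  vc=[3]
7: 0x1b (blk 3, set 1) → VC-HIT  vc=[11]
8: 0x1d (blk 3, set 1) → L1-HIT  vc=[11]
9: 0x5a (blk 11, set 1) → VC-HIT  vc=[3]
10: 0x1c (blk 3, set 1) → VC-HIT  vc=[11]
11: 0x1b (blk 3, set 1) → L1-HIT  vc=[11]
12: 0x3f (blk 7, set 1) → MISS  vc=[11, 3]
13: 0x5e (blk 11, set 1) → VC-HIT  vc=[7, 3]
14: 0x58 (blk 11, set 1) → L1-HIT  vc=[7, 3]
15: 0x5a (blk 11, set 1) → L1-HIT  vc=[7, 3]

MISSES = 3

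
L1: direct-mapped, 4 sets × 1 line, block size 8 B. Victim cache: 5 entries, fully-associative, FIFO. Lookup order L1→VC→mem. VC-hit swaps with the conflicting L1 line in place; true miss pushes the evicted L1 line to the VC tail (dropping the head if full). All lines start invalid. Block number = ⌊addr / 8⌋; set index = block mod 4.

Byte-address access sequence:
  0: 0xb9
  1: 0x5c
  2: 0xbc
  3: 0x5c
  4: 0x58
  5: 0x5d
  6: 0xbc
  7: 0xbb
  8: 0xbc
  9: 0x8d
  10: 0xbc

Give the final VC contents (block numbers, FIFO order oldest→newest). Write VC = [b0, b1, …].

VC = [11]

  [0] addr=0xb9 blk=23 s=3: MISS | VC []
  [1] addr=0x5c blk=11 s=3: MISS | VC [23]
  [2] addr=0xbc blk=23 s=3: VC-HIT | VC [11]
  [3] addr=0x5c blk=11 s=3: VC-HIT | VC [23]
  [4] addr=0x58 blk=11 s=3: L1-HIT | VC [23]
  [5] addr=0x5d blk=11 s=3: L1-HIT | VC [23]
  [6] addr=0xbc blk=23 s=3: VC-HIT | VC [11]
  [7] addr=0xbb blk=23 s=3: L1-HIT | VC [11]
  [8] addr=0xbc blk=23 s=3: L1-HIT | VC [11]
  [9] addr=0x8d blk=17 s=1: MISS | VC [11]
  [10] addr=0xbc blk=23 s=3: L1-HIT | VC [11]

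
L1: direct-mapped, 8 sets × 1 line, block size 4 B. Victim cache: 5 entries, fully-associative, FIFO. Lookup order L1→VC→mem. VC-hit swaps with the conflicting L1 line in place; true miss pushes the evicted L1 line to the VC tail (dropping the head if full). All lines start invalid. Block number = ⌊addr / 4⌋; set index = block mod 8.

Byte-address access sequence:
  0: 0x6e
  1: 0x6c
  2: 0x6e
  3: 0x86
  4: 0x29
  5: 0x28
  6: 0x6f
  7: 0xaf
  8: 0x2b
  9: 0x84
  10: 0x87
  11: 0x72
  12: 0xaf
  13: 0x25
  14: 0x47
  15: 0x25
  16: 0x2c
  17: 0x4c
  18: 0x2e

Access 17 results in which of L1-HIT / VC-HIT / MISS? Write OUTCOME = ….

OUTCOME = MISS

0: 0x6e (blk 27, set 3) → MISS  vc=[]
1: 0x6c (blk 27, set 3) → L1-HIT  vc=[]
2: 0x6e (blk 27, set 3) → L1-HIT  vc=[]
3: 0x86 (blk 33, set 1) → MISS  vc=[]
4: 0x29 (blk 10, set 2) → MISS  vc=[]
5: 0x28 (blk 10, set 2) → L1-HIT  vc=[]
6: 0x6f (blk 27, set 3) → L1-HIT  vc=[]
7: 0xaf (blk 43, set 3) → MISS  vc=[27]
8: 0x2b (blk 10, set 2) → L1-HIT  vc=[27]
9: 0x84 (blk 33, set 1) → L1-HIT  vc=[27]
10: 0x87 (blk 33, set 1) → L1-HIT  vc=[27]
11: 0x72 (blk 28, set 4) → MISS  vc=[27]
12: 0xaf (blk 43, set 3) → L1-HIT  vc=[27]
13: 0x25 (blk 9, set 1) → MISS  vc=[27, 33]
14: 0x47 (blk 17, set 1) → MISS  vc=[27, 33, 9]
15: 0x25 (blk 9, set 1) → VC-HIT  vc=[27, 33, 17]
16: 0x2c (blk 11, set 3) → MISS  vc=[27, 33, 17, 43]
17: 0x4c (blk 19, set 3) → MISS  vc=[27, 33, 17, 43, 11]
18: 0x2e (blk 11, set 3) → VC-HIT  vc=[27, 33, 17, 43, 19]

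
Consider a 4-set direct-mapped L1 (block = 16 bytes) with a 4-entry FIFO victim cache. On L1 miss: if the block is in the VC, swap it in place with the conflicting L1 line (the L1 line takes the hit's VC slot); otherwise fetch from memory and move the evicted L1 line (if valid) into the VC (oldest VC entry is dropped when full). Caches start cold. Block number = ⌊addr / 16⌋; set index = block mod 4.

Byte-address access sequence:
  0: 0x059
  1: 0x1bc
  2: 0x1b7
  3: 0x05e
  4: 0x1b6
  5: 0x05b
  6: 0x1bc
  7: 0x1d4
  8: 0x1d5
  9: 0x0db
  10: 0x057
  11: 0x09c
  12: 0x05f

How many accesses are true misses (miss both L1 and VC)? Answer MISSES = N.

  [0] addr=0x59 blk=5 s=1: MISS | VC []
  [1] addr=0x1bc blk=27 s=3: MISS | VC []
  [2] addr=0x1b7 blk=27 s=3: L1-HIT | VC []
  [3] addr=0x5e blk=5 s=1: L1-HIT | VC []
  [4] addr=0x1b6 blk=27 s=3: L1-HIT | VC []
  [5] addr=0x5b blk=5 s=1: L1-HIT | VC []
  [6] addr=0x1bc blk=27 s=3: L1-HIT | VC []
  [7] addr=0x1d4 blk=29 s=1: MISS | VC [5]
  [8] addr=0x1d5 blk=29 s=1: L1-HIT | VC [5]
  [9] addr=0xdb blk=13 s=1: MISS | VC [5, 29]
  [10] addr=0x57 blk=5 s=1: VC-HIT | VC [13, 29]
  [11] addr=0x9c blk=9 s=1: MISS | VC [13, 29, 5]
  [12] addr=0x5f blk=5 s=1: VC-HIT | VC [13, 29, 9]

MISSES = 5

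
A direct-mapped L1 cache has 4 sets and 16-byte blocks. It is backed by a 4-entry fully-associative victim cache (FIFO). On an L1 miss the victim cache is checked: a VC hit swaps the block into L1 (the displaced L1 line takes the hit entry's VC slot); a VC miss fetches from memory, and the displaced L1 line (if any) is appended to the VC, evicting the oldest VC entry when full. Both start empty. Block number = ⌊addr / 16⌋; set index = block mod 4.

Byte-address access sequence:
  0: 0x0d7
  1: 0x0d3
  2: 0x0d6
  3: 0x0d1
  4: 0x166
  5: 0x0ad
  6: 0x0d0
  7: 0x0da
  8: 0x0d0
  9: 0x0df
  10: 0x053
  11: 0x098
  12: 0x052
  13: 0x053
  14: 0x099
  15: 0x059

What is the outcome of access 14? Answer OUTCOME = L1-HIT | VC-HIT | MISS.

OUTCOME = VC-HIT

  [0] addr=0xd7 blk=13 s=1: MISS | VC []
  [1] addr=0xd3 blk=13 s=1: L1-HIT | VC []
  [2] addr=0xd6 blk=13 s=1: L1-HIT | VC []
  [3] addr=0xd1 blk=13 s=1: L1-HIT | VC []
  [4] addr=0x166 blk=22 s=2: MISS | VC []
  [5] addr=0xad blk=10 s=2: MISS | VC [22]
  [6] addr=0xd0 blk=13 s=1: L1-HIT | VC [22]
  [7] addr=0xda blk=13 s=1: L1-HIT | VC [22]
  [8] addr=0xd0 blk=13 s=1: L1-HIT | VC [22]
  [9] addr=0xdf blk=13 s=1: L1-HIT | VC [22]
  [10] addr=0x53 blk=5 s=1: MISS | VC [22, 13]
  [11] addr=0x98 blk=9 s=1: MISS | VC [22, 13, 5]
  [12] addr=0x52 blk=5 s=1: VC-HIT | VC [22, 13, 9]
  [13] addr=0x53 blk=5 s=1: L1-HIT | VC [22, 13, 9]
  [14] addr=0x99 blk=9 s=1: VC-HIT | VC [22, 13, 5]
  [15] addr=0x59 blk=5 s=1: VC-HIT | VC [22, 13, 9]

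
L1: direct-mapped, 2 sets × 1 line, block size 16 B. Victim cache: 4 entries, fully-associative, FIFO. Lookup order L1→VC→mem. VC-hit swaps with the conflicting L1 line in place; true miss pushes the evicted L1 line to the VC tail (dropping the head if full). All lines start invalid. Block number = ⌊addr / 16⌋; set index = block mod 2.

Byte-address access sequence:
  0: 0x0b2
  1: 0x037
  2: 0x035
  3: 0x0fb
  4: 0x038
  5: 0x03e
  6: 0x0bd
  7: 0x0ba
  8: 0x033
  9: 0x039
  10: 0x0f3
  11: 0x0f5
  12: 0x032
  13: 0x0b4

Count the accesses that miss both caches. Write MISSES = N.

#0 0xb2→b11/s1 MISS; vc=[]
#1 0x37→b3/s1 MISS; vc=[11]
#2 0x35→b3/s1 L1-HIT; vc=[11]
#3 0xfb→b15/s1 MISS; vc=[11,3]
#4 0x38→b3/s1 VC-HIT; vc=[11,15]
#5 0x3e→b3/s1 L1-HIT; vc=[11,15]
#6 0xbd→b11/s1 VC-HIT; vc=[3,15]
#7 0xba→b11/s1 L1-HIT; vc=[3,15]
#8 0x33→b3/s1 VC-HIT; vc=[11,15]
#9 0x39→b3/s1 L1-HIT; vc=[11,15]
#10 0xf3→b15/s1 VC-HIT; vc=[11,3]
#11 0xf5→b15/s1 L1-HIT; vc=[11,3]
#12 0x32→b3/s1 VC-HIT; vc=[11,15]
#13 0xb4→b11/s1 VC-HIT; vc=[3,15]

MISSES = 3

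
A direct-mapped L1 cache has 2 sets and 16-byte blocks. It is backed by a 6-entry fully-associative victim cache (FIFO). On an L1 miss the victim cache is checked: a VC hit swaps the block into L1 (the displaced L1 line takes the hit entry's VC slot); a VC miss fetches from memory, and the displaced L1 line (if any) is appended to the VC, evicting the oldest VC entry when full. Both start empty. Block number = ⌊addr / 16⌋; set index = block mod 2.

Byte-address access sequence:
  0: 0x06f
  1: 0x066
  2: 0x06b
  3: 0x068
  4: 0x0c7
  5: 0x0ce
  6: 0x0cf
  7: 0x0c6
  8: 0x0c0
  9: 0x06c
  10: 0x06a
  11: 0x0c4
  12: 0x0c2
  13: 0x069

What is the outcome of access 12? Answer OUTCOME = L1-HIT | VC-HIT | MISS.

#0 0x6f→b6/s0 MISS; vc=[]
#1 0x66→b6/s0 L1-HIT; vc=[]
#2 0x6b→b6/s0 L1-HIT; vc=[]
#3 0x68→b6/s0 L1-HIT; vc=[]
#4 0xc7→b12/s0 MISS; vc=[6]
#5 0xce→b12/s0 L1-HIT; vc=[6]
#6 0xcf→b12/s0 L1-HIT; vc=[6]
#7 0xc6→b12/s0 L1-HIT; vc=[6]
#8 0xc0→b12/s0 L1-HIT; vc=[6]
#9 0x6c→b6/s0 VC-HIT; vc=[12]
#10 0x6a→b6/s0 L1-HIT; vc=[12]
#11 0xc4→b12/s0 VC-HIT; vc=[6]
#12 0xc2→b12/s0 L1-HIT; vc=[6]
#13 0x69→b6/s0 VC-HIT; vc=[12]

OUTCOME = L1-HIT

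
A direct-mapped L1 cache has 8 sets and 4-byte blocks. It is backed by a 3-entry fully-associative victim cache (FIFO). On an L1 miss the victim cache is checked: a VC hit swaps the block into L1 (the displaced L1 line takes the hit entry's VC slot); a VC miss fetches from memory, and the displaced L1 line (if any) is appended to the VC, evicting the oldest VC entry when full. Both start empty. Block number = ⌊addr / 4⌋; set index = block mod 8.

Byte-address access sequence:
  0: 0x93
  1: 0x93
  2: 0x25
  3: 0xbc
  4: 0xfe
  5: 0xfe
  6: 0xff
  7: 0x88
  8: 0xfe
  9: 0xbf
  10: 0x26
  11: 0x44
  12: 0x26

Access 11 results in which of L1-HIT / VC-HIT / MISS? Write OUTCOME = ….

OUTCOME = MISS

#0 0x93→b36/s4 MISS; vc=[]
#1 0x93→b36/s4 L1-HIT; vc=[]
#2 0x25→b9/s1 MISS; vc=[]
#3 0xbc→b47/s7 MISS; vc=[]
#4 0xfe→b63/s7 MISS; vc=[47]
#5 0xfe→b63/s7 L1-HIT; vc=[47]
#6 0xff→b63/s7 L1-HIT; vc=[47]
#7 0x88→b34/s2 MISS; vc=[47]
#8 0xfe→b63/s7 L1-HIT; vc=[47]
#9 0xbf→b47/s7 VC-HIT; vc=[63]
#10 0x26→b9/s1 L1-HIT; vc=[63]
#11 0x44→b17/s1 MISS; vc=[63,9]
#12 0x26→b9/s1 VC-HIT; vc=[63,17]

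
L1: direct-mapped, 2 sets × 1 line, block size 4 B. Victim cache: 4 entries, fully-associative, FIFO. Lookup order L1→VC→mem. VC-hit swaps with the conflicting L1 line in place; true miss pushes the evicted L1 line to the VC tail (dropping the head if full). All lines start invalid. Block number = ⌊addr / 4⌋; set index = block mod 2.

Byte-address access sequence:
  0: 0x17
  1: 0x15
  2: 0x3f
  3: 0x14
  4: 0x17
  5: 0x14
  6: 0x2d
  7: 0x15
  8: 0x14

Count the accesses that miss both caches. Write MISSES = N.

MISSES = 3

#0 0x17→b5/s1 MISS; vc=[]
#1 0x15→b5/s1 L1-HIT; vc=[]
#2 0x3f→b15/s1 MISS; vc=[5]
#3 0x14→b5/s1 VC-HIT; vc=[15]
#4 0x17→b5/s1 L1-HIT; vc=[15]
#5 0x14→b5/s1 L1-HIT; vc=[15]
#6 0x2d→b11/s1 MISS; vc=[15,5]
#7 0x15→b5/s1 VC-HIT; vc=[15,11]
#8 0x14→b5/s1 L1-HIT; vc=[15,11]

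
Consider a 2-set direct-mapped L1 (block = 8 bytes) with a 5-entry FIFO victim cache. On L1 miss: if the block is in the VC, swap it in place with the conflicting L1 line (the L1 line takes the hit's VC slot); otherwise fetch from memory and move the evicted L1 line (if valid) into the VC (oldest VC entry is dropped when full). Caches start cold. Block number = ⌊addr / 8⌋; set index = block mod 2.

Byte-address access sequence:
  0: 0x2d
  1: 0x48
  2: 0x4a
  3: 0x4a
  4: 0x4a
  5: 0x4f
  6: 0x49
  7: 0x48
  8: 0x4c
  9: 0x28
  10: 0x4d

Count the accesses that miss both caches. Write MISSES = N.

0: 0x2d (blk 5, set 1) → MISS  vc=[]
1: 0x48 (blk 9, set 1) → MISS  vc=[5]
2: 0x4a (blk 9, set 1) → L1-HIT  vc=[5]
3: 0x4a (blk 9, set 1) → L1-HIT  vc=[5]
4: 0x4a (blk 9, set 1) → L1-HIT  vc=[5]
5: 0x4f (blk 9, set 1) → L1-HIT  vc=[5]
6: 0x49 (blk 9, set 1) → L1-HIT  vc=[5]
7: 0x48 (blk 9, set 1) → L1-HIT  vc=[5]
8: 0x4c (blk 9, set 1) → L1-HIT  vc=[5]
9: 0x28 (blk 5, set 1) → VC-HIT  vc=[9]
10: 0x4d (blk 9, set 1) → VC-HIT  vc=[5]

MISSES = 2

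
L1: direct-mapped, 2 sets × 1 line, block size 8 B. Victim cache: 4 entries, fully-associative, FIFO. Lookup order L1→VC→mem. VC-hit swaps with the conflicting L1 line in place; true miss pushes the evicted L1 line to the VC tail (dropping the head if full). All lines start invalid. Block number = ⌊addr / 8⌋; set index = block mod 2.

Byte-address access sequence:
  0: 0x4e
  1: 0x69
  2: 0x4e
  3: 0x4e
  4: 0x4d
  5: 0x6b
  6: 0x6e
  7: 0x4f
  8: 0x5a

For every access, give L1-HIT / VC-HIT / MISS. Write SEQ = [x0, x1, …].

SEQ = [MISS, MISS, VC-HIT, L1-HIT, L1-HIT, VC-HIT, L1-HIT, VC-HIT, MISS]

0: 0x4e (blk 9, set 1) → MISS  vc=[]
1: 0x69 (blk 13, set 1) → MISS  vc=[9]
2: 0x4e (blk 9, set 1) → VC-HIT  vc=[13]
3: 0x4e (blk 9, set 1) → L1-HIT  vc=[13]
4: 0x4d (blk 9, set 1) → L1-HIT  vc=[13]
5: 0x6b (blk 13, set 1) → VC-HIT  vc=[9]
6: 0x6e (blk 13, set 1) → L1-HIT  vc=[9]
7: 0x4f (blk 9, set 1) → VC-HIT  vc=[13]
8: 0x5a (blk 11, set 1) → MISS  vc=[13, 9]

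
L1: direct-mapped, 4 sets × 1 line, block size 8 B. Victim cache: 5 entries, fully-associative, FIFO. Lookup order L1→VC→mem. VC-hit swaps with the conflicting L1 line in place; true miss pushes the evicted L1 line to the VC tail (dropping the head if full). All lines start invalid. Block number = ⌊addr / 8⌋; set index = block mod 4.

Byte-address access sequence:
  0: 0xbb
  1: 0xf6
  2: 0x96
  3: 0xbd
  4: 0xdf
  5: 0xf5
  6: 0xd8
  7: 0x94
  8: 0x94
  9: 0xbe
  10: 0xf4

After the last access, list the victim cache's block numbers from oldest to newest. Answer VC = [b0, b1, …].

VC = [18, 27]

  [0] addr=0xbb blk=23 s=3: MISS | VC []
  [1] addr=0xf6 blk=30 s=2: MISS | VC []
  [2] addr=0x96 blk=18 s=2: MISS | VC [30]
  [3] addr=0xbd blk=23 s=3: L1-HIT | VC [30]
  [4] addr=0xdf blk=27 s=3: MISS | VC [30, 23]
  [5] addr=0xf5 blk=30 s=2: VC-HIT | VC [18, 23]
  [6] addr=0xd8 blk=27 s=3: L1-HIT | VC [18, 23]
  [7] addr=0x94 blk=18 s=2: VC-HIT | VC [30, 23]
  [8] addr=0x94 blk=18 s=2: L1-HIT | VC [30, 23]
  [9] addr=0xbe blk=23 s=3: VC-HIT | VC [30, 27]
  [10] addr=0xf4 blk=30 s=2: VC-HIT | VC [18, 27]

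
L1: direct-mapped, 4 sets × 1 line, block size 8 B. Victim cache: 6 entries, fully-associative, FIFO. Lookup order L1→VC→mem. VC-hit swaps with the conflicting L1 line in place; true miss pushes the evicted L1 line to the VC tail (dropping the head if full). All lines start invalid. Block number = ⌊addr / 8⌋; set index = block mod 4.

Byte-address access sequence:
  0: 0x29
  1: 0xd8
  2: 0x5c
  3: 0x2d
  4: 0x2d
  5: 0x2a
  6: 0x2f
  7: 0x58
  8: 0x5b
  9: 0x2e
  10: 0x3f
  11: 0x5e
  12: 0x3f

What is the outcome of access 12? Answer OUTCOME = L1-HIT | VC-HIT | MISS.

#0 0x29→b5/s1 MISS; vc=[]
#1 0xd8→b27/s3 MISS; vc=[]
#2 0x5c→b11/s3 MISS; vc=[27]
#3 0x2d→b5/s1 L1-HIT; vc=[27]
#4 0x2d→b5/s1 L1-HIT; vc=[27]
#5 0x2a→b5/s1 L1-HIT; vc=[27]
#6 0x2f→b5/s1 L1-HIT; vc=[27]
#7 0x58→b11/s3 L1-HIT; vc=[27]
#8 0x5b→b11/s3 L1-HIT; vc=[27]
#9 0x2e→b5/s1 L1-HIT; vc=[27]
#10 0x3f→b7/s3 MISS; vc=[27,11]
#11 0x5e→b11/s3 VC-HIT; vc=[27,7]
#12 0x3f→b7/s3 VC-HIT; vc=[27,11]

OUTCOME = VC-HIT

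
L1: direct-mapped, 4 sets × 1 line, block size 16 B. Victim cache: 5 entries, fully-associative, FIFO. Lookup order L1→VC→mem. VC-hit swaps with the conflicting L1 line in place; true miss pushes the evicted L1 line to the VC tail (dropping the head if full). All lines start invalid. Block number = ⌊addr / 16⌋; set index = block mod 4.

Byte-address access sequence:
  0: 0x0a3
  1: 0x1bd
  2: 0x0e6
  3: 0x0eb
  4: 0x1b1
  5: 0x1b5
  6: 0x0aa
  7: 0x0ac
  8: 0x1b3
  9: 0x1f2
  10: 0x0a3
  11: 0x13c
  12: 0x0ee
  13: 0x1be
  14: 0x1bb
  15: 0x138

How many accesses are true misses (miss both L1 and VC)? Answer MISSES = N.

  [0] addr=0xa3 blk=10 s=2: MISS | VC []
  [1] addr=0x1bd blk=27 s=3: MISS | VC []
  [2] addr=0xe6 blk=14 s=2: MISS | VC [10]
  [3] addr=0xeb blk=14 s=2: L1-HIT | VC [10]
  [4] addr=0x1b1 blk=27 s=3: L1-HIT | VC [10]
  [5] addr=0x1b5 blk=27 s=3: L1-HIT | VC [10]
  [6] addr=0xaa blk=10 s=2: VC-HIT | VC [14]
  [7] addr=0xac blk=10 s=2: L1-HIT | VC [14]
  [8] addr=0x1b3 blk=27 s=3: L1-HIT | VC [14]
  [9] addr=0x1f2 blk=31 s=3: MISS | VC [14, 27]
  [10] addr=0xa3 blk=10 s=2: L1-HIT | VC [14, 27]
  [11] addr=0x13c blk=19 s=3: MISS | VC [14, 27, 31]
  [12] addr=0xee blk=14 s=2: VC-HIT | VC [10, 27, 31]
  [13] addr=0x1be blk=27 s=3: VC-HIT | VC [10, 19, 31]
  [14] addr=0x1bb blk=27 s=3: L1-HIT | VC [10, 19, 31]
  [15] addr=0x138 blk=19 s=3: VC-HIT | VC [10, 27, 31]

MISSES = 5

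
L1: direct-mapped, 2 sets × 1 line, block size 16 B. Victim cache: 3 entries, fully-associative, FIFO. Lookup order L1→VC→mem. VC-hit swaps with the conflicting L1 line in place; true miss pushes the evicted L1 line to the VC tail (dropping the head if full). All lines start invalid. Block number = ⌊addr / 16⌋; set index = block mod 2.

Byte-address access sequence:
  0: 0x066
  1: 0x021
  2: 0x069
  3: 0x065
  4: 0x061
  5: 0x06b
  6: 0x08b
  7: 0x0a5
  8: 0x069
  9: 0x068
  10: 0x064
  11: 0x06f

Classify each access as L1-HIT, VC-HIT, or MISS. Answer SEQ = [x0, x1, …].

  [0] addr=0x66 blk=6 s=0: MISS | VC []
  [1] addr=0x21 blk=2 s=0: MISS | VC [6]
  [2] addr=0x69 blk=6 s=0: VC-HIT | VC [2]
  [3] addr=0x65 blk=6 s=0: L1-HIT | VC [2]
  [4] addr=0x61 blk=6 s=0: L1-HIT | VC [2]
  [5] addr=0x6b blk=6 s=0: L1-HIT | VC [2]
  [6] addr=0x8b blk=8 s=0: MISS | VC [2, 6]
  [7] addr=0xa5 blk=10 s=0: MISS | VC [2, 6, 8]
  [8] addr=0x69 blk=6 s=0: VC-HIT | VC [2, 10, 8]
  [9] addr=0x68 blk=6 s=0: L1-HIT | VC [2, 10, 8]
  [10] addr=0x64 blk=6 s=0: L1-HIT | VC [2, 10, 8]
  [11] addr=0x6f blk=6 s=0: L1-HIT | VC [2, 10, 8]

SEQ = [MISS, MISS, VC-HIT, L1-HIT, L1-HIT, L1-HIT, MISS, MISS, VC-HIT, L1-HIT, L1-HIT, L1-HIT]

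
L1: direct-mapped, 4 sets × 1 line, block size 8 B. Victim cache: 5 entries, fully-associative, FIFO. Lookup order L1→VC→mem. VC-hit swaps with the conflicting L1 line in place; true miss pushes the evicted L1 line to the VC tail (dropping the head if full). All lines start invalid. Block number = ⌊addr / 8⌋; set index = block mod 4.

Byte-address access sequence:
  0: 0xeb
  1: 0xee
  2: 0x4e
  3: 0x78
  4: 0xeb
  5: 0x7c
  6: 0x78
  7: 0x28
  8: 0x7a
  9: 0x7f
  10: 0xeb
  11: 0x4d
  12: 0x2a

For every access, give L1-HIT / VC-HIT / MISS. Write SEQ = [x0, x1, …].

#0 0xeb→b29/s1 MISS; vc=[]
#1 0xee→b29/s1 L1-HIT; vc=[]
#2 0x4e→b9/s1 MISS; vc=[29]
#3 0x78→b15/s3 MISS; vc=[29]
#4 0xeb→b29/s1 VC-HIT; vc=[9]
#5 0x7c→b15/s3 L1-HIT; vc=[9]
#6 0x78→b15/s3 L1-HIT; vc=[9]
#7 0x28→b5/s1 MISS; vc=[9,29]
#8 0x7a→b15/s3 L1-HIT; vc=[9,29]
#9 0x7f→b15/s3 L1-HIT; vc=[9,29]
#10 0xeb→b29/s1 VC-HIT; vc=[9,5]
#11 0x4d→b9/s1 VC-HIT; vc=[29,5]
#12 0x2a→b5/s1 VC-HIT; vc=[29,9]

SEQ = [MISS, L1-HIT, MISS, MISS, VC-HIT, L1-HIT, L1-HIT, MISS, L1-HIT, L1-HIT, VC-HIT, VC-HIT, VC-HIT]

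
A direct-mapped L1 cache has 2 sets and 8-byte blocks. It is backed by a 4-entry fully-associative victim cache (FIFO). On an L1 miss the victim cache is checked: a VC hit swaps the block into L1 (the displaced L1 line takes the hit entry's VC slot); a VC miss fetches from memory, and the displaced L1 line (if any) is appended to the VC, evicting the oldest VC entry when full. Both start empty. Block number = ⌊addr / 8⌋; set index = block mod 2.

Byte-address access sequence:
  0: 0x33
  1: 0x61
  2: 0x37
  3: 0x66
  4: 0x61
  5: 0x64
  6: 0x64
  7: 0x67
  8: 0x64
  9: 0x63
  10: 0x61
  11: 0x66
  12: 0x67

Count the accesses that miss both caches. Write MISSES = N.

#0 0x33→b6/s0 MISS; vc=[]
#1 0x61→b12/s0 MISS; vc=[6]
#2 0x37→b6/s0 VC-HIT; vc=[12]
#3 0x66→b12/s0 VC-HIT; vc=[6]
#4 0x61→b12/s0 L1-HIT; vc=[6]
#5 0x64→b12/s0 L1-HIT; vc=[6]
#6 0x64→b12/s0 L1-HIT; vc=[6]
#7 0x67→b12/s0 L1-HIT; vc=[6]
#8 0x64→b12/s0 L1-HIT; vc=[6]
#9 0x63→b12/s0 L1-HIT; vc=[6]
#10 0x61→b12/s0 L1-HIT; vc=[6]
#11 0x66→b12/s0 L1-HIT; vc=[6]
#12 0x67→b12/s0 L1-HIT; vc=[6]

MISSES = 2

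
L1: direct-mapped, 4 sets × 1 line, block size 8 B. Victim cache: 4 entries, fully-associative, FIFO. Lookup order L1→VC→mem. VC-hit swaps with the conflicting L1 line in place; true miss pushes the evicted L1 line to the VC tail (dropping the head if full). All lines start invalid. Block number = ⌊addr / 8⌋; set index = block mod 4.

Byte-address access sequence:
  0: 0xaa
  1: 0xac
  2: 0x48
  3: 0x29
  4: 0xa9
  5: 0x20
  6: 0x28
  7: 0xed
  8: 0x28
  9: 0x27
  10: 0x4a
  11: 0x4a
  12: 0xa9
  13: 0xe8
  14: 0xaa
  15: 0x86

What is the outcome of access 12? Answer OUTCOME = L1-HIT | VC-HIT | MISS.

OUTCOME = VC-HIT

0: 0xaa (blk 21, set 1) → MISS  vc=[]
1: 0xac (blk 21, set 1) → L1-HIT  vc=[]
2: 0x48 (blk 9, set 1) → MISS  vc=[21]
3: 0x29 (blk 5, set 1) → MISS  vc=[21, 9]
4: 0xa9 (blk 21, set 1) → VC-HIT  vc=[5, 9]
5: 0x20 (blk 4, set 0) → MISS  vc=[5, 9]
6: 0x28 (blk 5, set 1) → VC-HIT  vc=[21, 9]
7: 0xed (blk 29, set 1) → MISS  vc=[21, 9, 5]
8: 0x28 (blk 5, set 1) → VC-HIT  vc=[21, 9, 29]
9: 0x27 (blk 4, set 0) → L1-HIT  vc=[21, 9, 29]
10: 0x4a (blk 9, set 1) → VC-HIT  vc=[21, 5, 29]
11: 0x4a (blk 9, set 1) → L1-HIT  vc=[21, 5, 29]
12: 0xa9 (blk 21, set 1) → VC-HIT  vc=[9, 5, 29]
13: 0xe8 (blk 29, set 1) → VC-HIT  vc=[9, 5, 21]
14: 0xaa (blk 21, set 1) → VC-HIT  vc=[9, 5, 29]
15: 0x86 (blk 16, set 0) → MISS  vc=[9, 5, 29, 4]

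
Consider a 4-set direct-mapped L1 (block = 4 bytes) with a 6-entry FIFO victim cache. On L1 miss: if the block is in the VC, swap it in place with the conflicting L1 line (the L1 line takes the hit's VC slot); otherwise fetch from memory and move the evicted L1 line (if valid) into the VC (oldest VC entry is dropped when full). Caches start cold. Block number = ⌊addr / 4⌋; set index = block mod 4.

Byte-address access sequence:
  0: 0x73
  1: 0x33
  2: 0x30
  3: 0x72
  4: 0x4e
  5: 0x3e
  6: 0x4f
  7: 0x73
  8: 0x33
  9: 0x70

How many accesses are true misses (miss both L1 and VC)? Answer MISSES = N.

MISSES = 4

  [0] addr=0x73 blk=28 s=0: MISS | VC []
  [1] addr=0x33 blk=12 s=0: MISS | VC [28]
  [2] addr=0x30 blk=12 s=0: L1-HIT | VC [28]
  [3] addr=0x72 blk=28 s=0: VC-HIT | VC [12]
  [4] addr=0x4e blk=19 s=3: MISS | VC [12]
  [5] addr=0x3e blk=15 s=3: MISS | VC [12, 19]
  [6] addr=0x4f blk=19 s=3: VC-HIT | VC [12, 15]
  [7] addr=0x73 blk=28 s=0: L1-HIT | VC [12, 15]
  [8] addr=0x33 blk=12 s=0: VC-HIT | VC [28, 15]
  [9] addr=0x70 blk=28 s=0: VC-HIT | VC [12, 15]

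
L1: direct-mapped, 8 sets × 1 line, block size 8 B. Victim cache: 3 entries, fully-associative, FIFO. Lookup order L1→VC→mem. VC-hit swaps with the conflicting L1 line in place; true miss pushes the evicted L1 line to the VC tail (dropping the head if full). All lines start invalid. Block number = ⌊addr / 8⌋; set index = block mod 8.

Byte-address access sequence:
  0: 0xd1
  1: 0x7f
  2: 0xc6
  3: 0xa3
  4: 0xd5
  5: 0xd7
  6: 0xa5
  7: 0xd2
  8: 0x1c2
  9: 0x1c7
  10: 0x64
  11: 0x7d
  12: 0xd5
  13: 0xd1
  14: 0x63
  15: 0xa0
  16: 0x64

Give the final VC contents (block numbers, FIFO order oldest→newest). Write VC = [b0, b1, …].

VC = [24, 20]

0: 0xd1 (blk 26, set 2) → MISS  vc=[]
1: 0x7f (blk 15, set 7) → MISS  vc=[]
2: 0xc6 (blk 24, set 0) → MISS  vc=[]
3: 0xa3 (blk 20, set 4) → MISS  vc=[]
4: 0xd5 (blk 26, set 2) → L1-HIT  vc=[]
5: 0xd7 (blk 26, set 2) → L1-HIT  vc=[]
6: 0xa5 (blk 20, set 4) → L1-HIT  vc=[]
7: 0xd2 (blk 26, set 2) → L1-HIT  vc=[]
8: 0x1c2 (blk 56, set 0) → MISS  vc=[24]
9: 0x1c7 (blk 56, set 0) → L1-HIT  vc=[24]
10: 0x64 (blk 12, set 4) → MISS  vc=[24, 20]
11: 0x7d (blk 15, set 7) → L1-HIT  vc=[24, 20]
12: 0xd5 (blk 26, set 2) → L1-HIT  vc=[24, 20]
13: 0xd1 (blk 26, set 2) → L1-HIT  vc=[24, 20]
14: 0x63 (blk 12, set 4) → L1-HIT  vc=[24, 20]
15: 0xa0 (blk 20, set 4) → VC-HIT  vc=[24, 12]
16: 0x64 (blk 12, set 4) → VC-HIT  vc=[24, 20]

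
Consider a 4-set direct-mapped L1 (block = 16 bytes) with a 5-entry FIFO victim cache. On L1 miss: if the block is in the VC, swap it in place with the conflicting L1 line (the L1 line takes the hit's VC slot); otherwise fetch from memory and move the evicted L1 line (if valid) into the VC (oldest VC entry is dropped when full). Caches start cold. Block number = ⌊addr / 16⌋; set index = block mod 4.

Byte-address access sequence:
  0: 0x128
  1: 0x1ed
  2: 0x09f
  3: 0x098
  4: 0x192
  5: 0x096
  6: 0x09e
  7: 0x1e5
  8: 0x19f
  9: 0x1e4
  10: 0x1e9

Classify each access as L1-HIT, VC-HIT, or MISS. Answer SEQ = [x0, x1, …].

SEQ = [MISS, MISS, MISS, L1-HIT, MISS, VC-HIT, L1-HIT, L1-HIT, VC-HIT, L1-HIT, L1-HIT]

#0 0x128→b18/s2 MISS; vc=[]
#1 0x1ed→b30/s2 MISS; vc=[18]
#2 0x9f→b9/s1 MISS; vc=[18]
#3 0x98→b9/s1 L1-HIT; vc=[18]
#4 0x192→b25/s1 MISS; vc=[18,9]
#5 0x96→b9/s1 VC-HIT; vc=[18,25]
#6 0x9e→b9/s1 L1-HIT; vc=[18,25]
#7 0x1e5→b30/s2 L1-HIT; vc=[18,25]
#8 0x19f→b25/s1 VC-HIT; vc=[18,9]
#9 0x1e4→b30/s2 L1-HIT; vc=[18,9]
#10 0x1e9→b30/s2 L1-HIT; vc=[18,9]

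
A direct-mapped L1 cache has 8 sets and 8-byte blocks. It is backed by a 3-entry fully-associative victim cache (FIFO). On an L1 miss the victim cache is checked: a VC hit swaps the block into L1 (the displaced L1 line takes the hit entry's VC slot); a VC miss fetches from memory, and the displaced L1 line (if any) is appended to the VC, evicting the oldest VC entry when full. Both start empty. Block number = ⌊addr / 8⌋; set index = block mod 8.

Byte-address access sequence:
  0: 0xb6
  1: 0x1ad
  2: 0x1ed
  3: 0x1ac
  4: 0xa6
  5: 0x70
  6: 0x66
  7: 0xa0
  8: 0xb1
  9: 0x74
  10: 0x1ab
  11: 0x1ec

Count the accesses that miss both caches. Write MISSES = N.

MISSES = 6

#0 0xb6→b22/s6 MISS; vc=[]
#1 0x1ad→b53/s5 MISS; vc=[]
#2 0x1ed→b61/s5 MISS; vc=[53]
#3 0x1ac→b53/s5 VC-HIT; vc=[61]
#4 0xa6→b20/s4 MISS; vc=[61]
#5 0x70→b14/s6 MISS; vc=[61,22]
#6 0x66→b12/s4 MISS; vc=[61,22,20]
#7 0xa0→b20/s4 VC-HIT; vc=[61,22,12]
#8 0xb1→b22/s6 VC-HIT; vc=[61,14,12]
#9 0x74→b14/s6 VC-HIT; vc=[61,22,12]
#10 0x1ab→b53/s5 L1-HIT; vc=[61,22,12]
#11 0x1ec→b61/s5 VC-HIT; vc=[53,22,12]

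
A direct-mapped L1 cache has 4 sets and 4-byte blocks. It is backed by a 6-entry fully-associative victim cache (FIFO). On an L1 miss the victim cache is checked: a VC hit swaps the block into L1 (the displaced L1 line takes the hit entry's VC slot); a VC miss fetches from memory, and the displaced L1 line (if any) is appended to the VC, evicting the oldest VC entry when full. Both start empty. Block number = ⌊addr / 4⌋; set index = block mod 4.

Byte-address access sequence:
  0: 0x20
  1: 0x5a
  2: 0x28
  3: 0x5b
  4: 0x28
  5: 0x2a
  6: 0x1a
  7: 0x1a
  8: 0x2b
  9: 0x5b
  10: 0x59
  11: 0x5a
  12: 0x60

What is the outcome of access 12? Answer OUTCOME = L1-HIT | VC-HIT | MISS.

OUTCOME = MISS

0: 0x20 (blk 8, set 0) → MISS  vc=[]
1: 0x5a (blk 22, set 2) → MISS  vc=[]
2: 0x28 (blk 10, set 2) → MISS  vc=[22]
3: 0x5b (blk 22, set 2) → VC-HIT  vc=[10]
4: 0x28 (blk 10, set 2) → VC-HIT  vc=[22]
5: 0x2a (blk 10, set 2) → L1-HIT  vc=[22]
6: 0x1a (blk 6, set 2) → MISS  vc=[22, 10]
7: 0x1a (blk 6, set 2) → L1-HIT  vc=[22, 10]
8: 0x2b (blk 10, set 2) → VC-HIT  vc=[22, 6]
9: 0x5b (blk 22, set 2) → VC-HIT  vc=[10, 6]
10: 0x59 (blk 22, set 2) → L1-HIT  vc=[10, 6]
11: 0x5a (blk 22, set 2) → L1-HIT  vc=[10, 6]
12: 0x60 (blk 24, set 0) → MISS  vc=[10, 6, 8]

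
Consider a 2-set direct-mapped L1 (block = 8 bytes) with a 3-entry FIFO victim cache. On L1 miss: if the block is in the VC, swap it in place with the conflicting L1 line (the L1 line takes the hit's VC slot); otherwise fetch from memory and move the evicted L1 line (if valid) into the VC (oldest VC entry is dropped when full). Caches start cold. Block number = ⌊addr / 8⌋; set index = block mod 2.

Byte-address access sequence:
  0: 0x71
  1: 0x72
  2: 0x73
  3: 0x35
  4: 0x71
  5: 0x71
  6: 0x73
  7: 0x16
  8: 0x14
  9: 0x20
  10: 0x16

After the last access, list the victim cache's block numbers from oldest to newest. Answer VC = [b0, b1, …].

VC = [6, 14, 4]

#0 0x71→b14/s0 MISS; vc=[]
#1 0x72→b14/s0 L1-HIT; vc=[]
#2 0x73→b14/s0 L1-HIT; vc=[]
#3 0x35→b6/s0 MISS; vc=[14]
#4 0x71→b14/s0 VC-HIT; vc=[6]
#5 0x71→b14/s0 L1-HIT; vc=[6]
#6 0x73→b14/s0 L1-HIT; vc=[6]
#7 0x16→b2/s0 MISS; vc=[6,14]
#8 0x14→b2/s0 L1-HIT; vc=[6,14]
#9 0x20→b4/s0 MISS; vc=[6,14,2]
#10 0x16→b2/s0 VC-HIT; vc=[6,14,4]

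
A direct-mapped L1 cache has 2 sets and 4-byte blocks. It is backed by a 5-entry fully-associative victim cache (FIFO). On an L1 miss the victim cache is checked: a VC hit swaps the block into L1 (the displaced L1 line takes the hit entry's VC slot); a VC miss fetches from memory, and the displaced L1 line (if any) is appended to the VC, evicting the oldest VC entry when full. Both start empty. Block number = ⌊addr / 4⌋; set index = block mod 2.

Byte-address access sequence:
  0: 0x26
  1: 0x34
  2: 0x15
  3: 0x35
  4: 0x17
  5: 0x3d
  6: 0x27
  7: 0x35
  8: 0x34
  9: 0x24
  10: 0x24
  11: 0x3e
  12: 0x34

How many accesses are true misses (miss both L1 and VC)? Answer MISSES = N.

MISSES = 4

  [0] addr=0x26 blk=9 s=1: MISS | VC []
  [1] addr=0x34 blk=13 s=1: MISS | VC [9]
  [2] addr=0x15 blk=5 s=1: MISS | VC [9, 13]
  [3] addr=0x35 blk=13 s=1: VC-HIT | VC [9, 5]
  [4] addr=0x17 blk=5 s=1: VC-HIT | VC [9, 13]
  [5] addr=0x3d blk=15 s=1: MISS | VC [9, 13, 5]
  [6] addr=0x27 blk=9 s=1: VC-HIT | VC [15, 13, 5]
  [7] addr=0x35 blk=13 s=1: VC-HIT | VC [15, 9, 5]
  [8] addr=0x34 blk=13 s=1: L1-HIT | VC [15, 9, 5]
  [9] addr=0x24 blk=9 s=1: VC-HIT | VC [15, 13, 5]
  [10] addr=0x24 blk=9 s=1: L1-HIT | VC [15, 13, 5]
  [11] addr=0x3e blk=15 s=1: VC-HIT | VC [9, 13, 5]
  [12] addr=0x34 blk=13 s=1: VC-HIT | VC [9, 15, 5]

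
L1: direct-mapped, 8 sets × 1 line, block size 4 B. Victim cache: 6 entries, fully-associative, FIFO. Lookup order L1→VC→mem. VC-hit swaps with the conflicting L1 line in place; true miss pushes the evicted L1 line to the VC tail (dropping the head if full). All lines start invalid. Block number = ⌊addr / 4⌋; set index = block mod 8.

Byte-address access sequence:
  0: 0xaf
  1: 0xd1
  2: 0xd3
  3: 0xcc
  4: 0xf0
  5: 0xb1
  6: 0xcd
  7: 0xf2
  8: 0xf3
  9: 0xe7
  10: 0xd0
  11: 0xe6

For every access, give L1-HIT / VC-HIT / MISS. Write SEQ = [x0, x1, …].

0: 0xaf (blk 43, set 3) → MISS  vc=[]
1: 0xd1 (blk 52, set 4) → MISS  vc=[]
2: 0xd3 (blk 52, set 4) → L1-HIT  vc=[]
3: 0xcc (blk 51, set 3) → MISS  vc=[43]
4: 0xf0 (blk 60, set 4) → MISS  vc=[43, 52]
5: 0xb1 (blk 44, set 4) → MISS  vc=[43, 52, 60]
6: 0xcd (blk 51, set 3) → L1-HIT  vc=[43, 52, 60]
7: 0xf2 (blk 60, set 4) → VC-HIT  vc=[43, 52, 44]
8: 0xf3 (blk 60, set 4) → L1-HIT  vc=[43, 52, 44]
9: 0xe7 (blk 57, set 1) → MISS  vc=[43, 52, 44]
10: 0xd0 (blk 52, set 4) → VC-HIT  vc=[43, 60, 44]
11: 0xe6 (blk 57, set 1) → L1-HIT  vc=[43, 60, 44]

SEQ = [MISS, MISS, L1-HIT, MISS, MISS, MISS, L1-HIT, VC-HIT, L1-HIT, MISS, VC-HIT, L1-HIT]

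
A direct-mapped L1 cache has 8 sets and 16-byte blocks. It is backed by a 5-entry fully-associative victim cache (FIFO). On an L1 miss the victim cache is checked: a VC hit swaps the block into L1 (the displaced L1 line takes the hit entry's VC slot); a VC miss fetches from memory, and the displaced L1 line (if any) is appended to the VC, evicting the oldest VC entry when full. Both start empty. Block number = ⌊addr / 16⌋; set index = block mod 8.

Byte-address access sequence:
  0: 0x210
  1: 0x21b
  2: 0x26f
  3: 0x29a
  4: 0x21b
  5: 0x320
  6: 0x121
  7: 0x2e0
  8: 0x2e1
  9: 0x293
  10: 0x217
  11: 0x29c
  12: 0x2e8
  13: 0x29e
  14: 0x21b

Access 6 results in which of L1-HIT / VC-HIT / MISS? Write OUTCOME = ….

0: 0x210 (blk 33, set 1) → MISS  vc=[]
1: 0x21b (blk 33, set 1) → L1-HIT  vc=[]
2: 0x26f (blk 38, set 6) → MISS  vc=[]
3: 0x29a (blk 41, set 1) → MISS  vc=[33]
4: 0x21b (blk 33, set 1) → VC-HIT  vc=[41]
5: 0x320 (blk 50, set 2) → MISS  vc=[41]
6: 0x121 (blk 18, set 2) → MISS  vc=[41, 50]
7: 0x2e0 (blk 46, set 6) → MISS  vc=[41, 50, 38]
8: 0x2e1 (blk 46, set 6) → L1-HIT  vc=[41, 50, 38]
9: 0x293 (blk 41, set 1) → VC-HIT  vc=[33, 50, 38]
10: 0x217 (blk 33, set 1) → VC-HIT  vc=[41, 50, 38]
11: 0x29c (blk 41, set 1) → VC-HIT  vc=[33, 50, 38]
12: 0x2e8 (blk 46, set 6) → L1-HIT  vc=[33, 50, 38]
13: 0x29e (blk 41, set 1) → L1-HIT  vc=[33, 50, 38]
14: 0x21b (blk 33, set 1) → VC-HIT  vc=[41, 50, 38]

OUTCOME = MISS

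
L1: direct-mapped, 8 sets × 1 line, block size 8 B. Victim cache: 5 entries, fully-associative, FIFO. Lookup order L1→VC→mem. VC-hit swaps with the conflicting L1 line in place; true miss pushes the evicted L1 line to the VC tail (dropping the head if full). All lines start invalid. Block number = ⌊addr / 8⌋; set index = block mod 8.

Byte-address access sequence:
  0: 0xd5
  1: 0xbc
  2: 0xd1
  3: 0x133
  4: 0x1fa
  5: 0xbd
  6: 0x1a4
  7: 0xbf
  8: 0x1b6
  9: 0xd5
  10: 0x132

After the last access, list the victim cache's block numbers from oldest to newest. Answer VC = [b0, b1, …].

VC = [63, 54]

0: 0xd5 (blk 26, set 2) → MISS  vc=[]
1: 0xbc (blk 23, set 7) → MISS  vc=[]
2: 0xd1 (blk 26, set 2) → L1-HIT  vc=[]
3: 0x133 (blk 38, set 6) → MISS  vc=[]
4: 0x1fa (blk 63, set 7) → MISS  vc=[23]
5: 0xbd (blk 23, set 7) → VC-HIT  vc=[63]
6: 0x1a4 (blk 52, set 4) → MISS  vc=[63]
7: 0xbf (blk 23, set 7) → L1-HIT  vc=[63]
8: 0x1b6 (blk 54, set 6) → MISS  vc=[63, 38]
9: 0xd5 (blk 26, set 2) → L1-HIT  vc=[63, 38]
10: 0x132 (blk 38, set 6) → VC-HIT  vc=[63, 54]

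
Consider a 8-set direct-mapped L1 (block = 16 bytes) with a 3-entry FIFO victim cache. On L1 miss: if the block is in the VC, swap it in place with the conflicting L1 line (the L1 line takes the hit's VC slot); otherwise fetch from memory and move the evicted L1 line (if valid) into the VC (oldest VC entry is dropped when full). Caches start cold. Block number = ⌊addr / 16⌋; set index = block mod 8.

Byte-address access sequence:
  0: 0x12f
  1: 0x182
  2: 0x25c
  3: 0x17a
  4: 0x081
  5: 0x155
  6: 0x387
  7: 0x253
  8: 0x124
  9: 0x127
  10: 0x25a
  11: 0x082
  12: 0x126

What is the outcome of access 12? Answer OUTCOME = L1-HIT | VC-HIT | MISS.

OUTCOME = L1-HIT

0: 0x12f (blk 18, set 2) → MISS  vc=[]
1: 0x182 (blk 24, set 0) → MISS  vc=[]
2: 0x25c (blk 37, set 5) → MISS  vc=[]
3: 0x17a (blk 23, set 7) → MISS  vc=[]
4: 0x81 (blk 8, set 0) → MISS  vc=[24]
5: 0x155 (blk 21, set 5) → MISS  vc=[24, 37]
6: 0x387 (blk 56, set 0) → MISS  vc=[24, 37, 8]
7: 0x253 (blk 37, set 5) → VC-HIT  vc=[24, 21, 8]
8: 0x124 (blk 18, set 2) → L1-HIT  vc=[24, 21, 8]
9: 0x127 (blk 18, set 2) → L1-HIT  vc=[24, 21, 8]
10: 0x25a (blk 37, set 5) → L1-HIT  vc=[24, 21, 8]
11: 0x82 (blk 8, set 0) → VC-HIT  vc=[24, 21, 56]
12: 0x126 (blk 18, set 2) → L1-HIT  vc=[24, 21, 56]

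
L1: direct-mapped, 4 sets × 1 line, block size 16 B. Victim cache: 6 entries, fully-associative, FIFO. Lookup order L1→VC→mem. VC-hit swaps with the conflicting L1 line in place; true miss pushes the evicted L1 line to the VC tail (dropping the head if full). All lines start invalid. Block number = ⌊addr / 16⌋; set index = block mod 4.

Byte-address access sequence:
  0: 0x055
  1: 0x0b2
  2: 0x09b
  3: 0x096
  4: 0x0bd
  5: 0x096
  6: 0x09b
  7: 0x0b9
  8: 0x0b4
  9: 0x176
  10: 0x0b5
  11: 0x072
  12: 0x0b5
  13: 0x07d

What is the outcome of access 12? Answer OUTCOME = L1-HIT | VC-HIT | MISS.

  [0] addr=0x55 blk=5 s=1: MISS | VC []
  [1] addr=0xb2 blk=11 s=3: MISS | VC []
  [2] addr=0x9b blk=9 s=1: MISS | VC [5]
  [3] addr=0x96 blk=9 s=1: L1-HIT | VC [5]
  [4] addr=0xbd blk=11 s=3: L1-HIT | VC [5]
  [5] addr=0x96 blk=9 s=1: L1-HIT | VC [5]
  [6] addr=0x9b blk=9 s=1: L1-HIT | VC [5]
  [7] addr=0xb9 blk=11 s=3: L1-HIT | VC [5]
  [8] addr=0xb4 blk=11 s=3: L1-HIT | VC [5]
  [9] addr=0x176 blk=23 s=3: MISS | VC [5, 11]
  [10] addr=0xb5 blk=11 s=3: VC-HIT | VC [5, 23]
  [11] addr=0x72 blk=7 s=3: MISS | VC [5, 23, 11]
  [12] addr=0xb5 blk=11 s=3: VC-HIT | VC [5, 23, 7]
  [13] addr=0x7d blk=7 s=3: VC-HIT | VC [5, 23, 11]

OUTCOME = VC-HIT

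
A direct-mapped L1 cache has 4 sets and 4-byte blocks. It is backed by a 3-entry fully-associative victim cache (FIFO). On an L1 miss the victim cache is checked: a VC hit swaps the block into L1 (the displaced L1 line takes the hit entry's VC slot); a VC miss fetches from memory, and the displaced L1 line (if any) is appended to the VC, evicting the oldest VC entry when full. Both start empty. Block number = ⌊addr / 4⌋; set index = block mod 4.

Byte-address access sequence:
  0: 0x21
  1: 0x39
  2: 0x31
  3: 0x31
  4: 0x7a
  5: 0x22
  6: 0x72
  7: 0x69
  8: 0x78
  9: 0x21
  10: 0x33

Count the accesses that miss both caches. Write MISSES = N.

MISSES = 7

#0 0x21→b8/s0 MISS; vc=[]
#1 0x39→b14/s2 MISS; vc=[]
#2 0x31→b12/s0 MISS; vc=[8]
#3 0x31→b12/s0 L1-HIT; vc=[8]
#4 0x7a→b30/s2 MISS; vc=[8,14]
#5 0x22→b8/s0 VC-HIT; vc=[12,14]
#6 0x72→b28/s0 MISS; vc=[12,14,8]
#7 0x69→b26/s2 MISS; vc=[14,8,30]
#8 0x78→b30/s2 VC-HIT; vc=[14,8,26]
#9 0x21→b8/s0 VC-HIT; vc=[14,28,26]
#10 0x33→b12/s0 MISS; vc=[28,26,8]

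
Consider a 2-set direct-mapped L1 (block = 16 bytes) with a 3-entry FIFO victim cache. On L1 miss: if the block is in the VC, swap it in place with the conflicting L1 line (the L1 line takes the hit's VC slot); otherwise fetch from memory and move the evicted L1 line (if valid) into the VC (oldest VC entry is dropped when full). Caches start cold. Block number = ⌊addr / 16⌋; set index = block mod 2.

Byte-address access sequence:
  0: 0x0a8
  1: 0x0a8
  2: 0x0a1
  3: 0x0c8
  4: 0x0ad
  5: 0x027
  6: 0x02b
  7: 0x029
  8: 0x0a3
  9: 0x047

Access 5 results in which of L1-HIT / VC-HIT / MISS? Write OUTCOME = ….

#0 0xa8→b10/s0 MISS; vc=[]
#1 0xa8→b10/s0 L1-HIT; vc=[]
#2 0xa1→b10/s0 L1-HIT; vc=[]
#3 0xc8→b12/s0 MISS; vc=[10]
#4 0xad→b10/s0 VC-HIT; vc=[12]
#5 0x27→b2/s0 MISS; vc=[12,10]
#6 0x2b→b2/s0 L1-HIT; vc=[12,10]
#7 0x29→b2/s0 L1-HIT; vc=[12,10]
#8 0xa3→b10/s0 VC-HIT; vc=[12,2]
#9 0x47→b4/s0 MISS; vc=[12,2,10]

OUTCOME = MISS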